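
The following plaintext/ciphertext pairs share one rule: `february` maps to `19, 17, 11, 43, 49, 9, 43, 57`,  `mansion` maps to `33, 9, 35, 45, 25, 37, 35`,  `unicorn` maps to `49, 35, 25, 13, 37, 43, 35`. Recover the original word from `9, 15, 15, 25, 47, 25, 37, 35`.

addition

f(#6)→19 and e(#5)→17: differences scale by 2, so n = 2·pos + 7. Each letter becomes 2×(its alphabet position, a=1..z=26) + 7.
Reversing it on 9, 15, 15, 25, 47, 25, 37, 35: 9→(9−7)÷2=1=a, 15→(15−7)÷2=4=d, 15→(15−7)÷2=4=d, 25→(25−7)÷2=9=i, 47→(47−7)÷2=20=t, 25→(25−7)÷2=9=i, 37→(37−7)÷2=15=o, 35→(35−7)÷2=14=n.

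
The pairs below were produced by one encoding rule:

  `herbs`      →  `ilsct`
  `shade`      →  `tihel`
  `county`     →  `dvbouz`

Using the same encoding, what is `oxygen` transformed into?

vyzhlo

The rule splits by letter class: vowels +7, consonants +1.
On oxygen: o(vowel)+7=v, x(cons)+1=y, y(cons)+1=z, g(cons)+1=h, e(vowel)+7=l, n(cons)+1=o.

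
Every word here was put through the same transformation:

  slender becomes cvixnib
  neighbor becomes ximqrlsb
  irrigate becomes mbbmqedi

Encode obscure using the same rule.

The shift depends on letter class: consonant s→c is +10, but vowel e→i is +4. The rule splits by letter class: vowels +4, consonants +10.
For obscure: o(vowel)+4=s, b(cons)+10=l, s(cons)+10=c, c(cons)+10=m, u(vowel)+4=y, r(cons)+10=b, e(vowel)+4=i.

slcmybi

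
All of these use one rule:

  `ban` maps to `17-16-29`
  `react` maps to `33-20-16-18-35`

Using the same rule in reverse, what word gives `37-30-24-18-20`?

b is letter #2 and maps to 17: an offset of 15. The number is (letter's place in the alphabet, a=1) + 15.
Decoding 37-30-24-18-20: 37→(37−15)÷1=22=v, 30→(30−15)÷1=15=o, 24→(24−15)÷1=9=i, 18→(18−15)÷1=3=c, 20→(20−15)÷1=5=e.

voice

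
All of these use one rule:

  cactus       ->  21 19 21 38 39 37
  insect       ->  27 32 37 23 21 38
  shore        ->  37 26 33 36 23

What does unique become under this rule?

c is letter #3 and maps to 21: an offset of 18. Letters become their 1-based position plus 18 (so a→19, b→20, …).
Applying it to unique: u=21→39, n=14→32, i=9→27, q=17→35, u=21→39, e=5→23.

39 32 27 35 39 23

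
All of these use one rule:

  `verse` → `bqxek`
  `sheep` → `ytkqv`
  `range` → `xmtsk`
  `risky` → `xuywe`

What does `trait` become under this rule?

Shifts by position in verse: pos 0: v→b (+6), pos 1: e→q (+12), pos 2: r→x (+6), pos 3: s→e (+12) — repeating every 2. It's a Vigenère-style cipher with numeric key [6,12]: position i shifts by key[i mod 2].
On trait: t+6=z, r+12=d, a+6=g, i+12=u, t+6=z.

zdguz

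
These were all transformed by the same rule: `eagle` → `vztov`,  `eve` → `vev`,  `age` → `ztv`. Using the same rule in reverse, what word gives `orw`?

Letters are reflected about the middle of the alphabet (position → 25−position): Atbash.
Reversing it on orw: o↔l, r↔i, w↔d.

lid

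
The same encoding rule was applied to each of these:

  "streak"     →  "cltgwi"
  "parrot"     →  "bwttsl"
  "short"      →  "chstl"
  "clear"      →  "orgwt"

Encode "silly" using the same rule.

s(18)→c(2) and t(19)→l(11) fit y≡9x+22 (mod 26); the inverse of 9 mod 26 is 3. Each letter's alphabet position (a=0..z=25) is mapped through 9·x+22 mod 26 — an affine cipher.
For silly: s(18)→9·18+22≡2=c; i(8)→9·8+22≡16=q; l(11)→9·11+22≡17=r; l(11)→9·11+22≡17=r; y(24)→9·24+22≡4=e (all mod 26).

cqrre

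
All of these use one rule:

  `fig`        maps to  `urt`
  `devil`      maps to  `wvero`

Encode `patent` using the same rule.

kzgvmg

Each pair mirrors across the alphabet (f↔u, i↔r, g↔t): positions sum to 25. Letters are reflected about the middle of the alphabet (position → 25−position): Atbash.
On patent: p↔k, a↔z, t↔g, e↔v, n↔m, t↔g.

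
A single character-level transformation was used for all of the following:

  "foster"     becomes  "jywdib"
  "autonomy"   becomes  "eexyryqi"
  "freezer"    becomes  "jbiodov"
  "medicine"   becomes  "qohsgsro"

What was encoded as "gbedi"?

crate

The shifts repeat in a cycle of length 2: positions 0,1,… shift by +4, +10, then the pattern repeats.
Undoing it on gbedi: g−4=c, b−10=r, e−4=a, d−10=t, i−4=e.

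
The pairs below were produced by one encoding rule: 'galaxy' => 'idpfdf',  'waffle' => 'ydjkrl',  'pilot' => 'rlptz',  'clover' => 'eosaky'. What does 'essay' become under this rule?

In galaxy: g→i is +2, a→d is +3, l→p is +4, a→f is +5 — the shift increases by 1 each position. Letter i (0-indexed) is shifted by i+2, so successive shifts are 2, 3, 4, ….
Applying it to essay: e+2=g, s+3=v, s+4=w, a+5=f, y+6=e.

gvwfe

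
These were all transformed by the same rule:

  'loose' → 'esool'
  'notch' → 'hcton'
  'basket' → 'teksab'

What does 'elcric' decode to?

The output letters match the input read backwards: loose reversed is esool. The word is simply reversed.
Decoding elcric: then reverse → circle.

circle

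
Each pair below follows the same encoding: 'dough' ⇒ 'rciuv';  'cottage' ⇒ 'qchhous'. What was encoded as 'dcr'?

pod

This is a Caesar cipher with shift 14.
Undoing it on dcr: d−14=p, c−14=o, r−14=d.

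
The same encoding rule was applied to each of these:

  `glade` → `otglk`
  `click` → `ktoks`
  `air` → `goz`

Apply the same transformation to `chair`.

The shift depends on letter class: consonant g→o is +8, but vowel a→g is +6. Vowels shift forward by 6 and consonants shift forward by 8.
Applying it to chair: c(cons)+8=k, h(cons)+8=p, a(vowel)+6=g, i(vowel)+6=o, r(cons)+8=z.

kpgoz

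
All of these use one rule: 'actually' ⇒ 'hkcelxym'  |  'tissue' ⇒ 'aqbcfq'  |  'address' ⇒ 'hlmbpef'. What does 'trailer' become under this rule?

azjswqe

In actually: a→h is +7, c→k is +8, t→c is +9, u→e is +10 — the shift increases by 1 each position. The shift increases by 1 at each position, starting from +7: 7, 8, 9, ….
On trailer: t+7=a, r+8=z, a+9=j, i+10=s, l+11=w, e+12=q, r+13=e.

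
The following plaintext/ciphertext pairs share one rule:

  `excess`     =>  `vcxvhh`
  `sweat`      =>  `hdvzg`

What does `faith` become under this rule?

Each letter is replaced by its mirror in the alphabet: a↔z, b↔y, c↔x, and so on (the Atbash cipher).
Applying it to faith: f↔u, a↔z, i↔r, t↔g, h↔s.

uzrgs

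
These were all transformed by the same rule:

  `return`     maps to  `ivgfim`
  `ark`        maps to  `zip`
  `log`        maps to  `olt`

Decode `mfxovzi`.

Each pair mirrors across the alphabet (r↔i, e↔v, t↔g): positions sum to 25. Letters are reflected about the middle of the alphabet (position → 25−position): Atbash.
Undoing it on mfxovzi: m↔n, f↔u, x↔c, o↔l, v↔e, z↔a, i↔r.

nuclear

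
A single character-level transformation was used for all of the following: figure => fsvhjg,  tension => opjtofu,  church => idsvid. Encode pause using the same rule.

The output letters match the input read backwards, each shifted +1: figure reversed is erugif. Two steps: reverse the string, then apply a Caesar shift of +1.
Applying it to pause: reverse → esuap; then shift: e+1=f, s+1=t, u+1=v, a+1=b, p+1=q.

ftvbq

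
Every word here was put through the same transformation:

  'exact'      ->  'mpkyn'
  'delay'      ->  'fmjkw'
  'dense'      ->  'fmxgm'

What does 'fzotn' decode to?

drift

e(4)→m(12) and x(23)→p(15) fit y≡7x+10 (mod 26); the inverse of 7 mod 26 is 15. This is an affine cipher: with a=0,…,z=25, each position x becomes (7x+10) mod 26.
Reversing it on fzotn: f(5)→15·(5−10)≡3=d; z(25)→15·(25−10)≡17=r; o(14)→15·(14−10)≡8=i; t(19)→15·(19−10)≡5=f; n(13)→15·(13−10)≡19=t (all mod 26).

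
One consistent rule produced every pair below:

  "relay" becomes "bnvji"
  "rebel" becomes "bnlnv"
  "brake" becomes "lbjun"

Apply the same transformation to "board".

lxjbn

The shift depends on letter class: consonant r→b is +10, but vowel e→n is +9. Two shifts are in play — +9 for a/e/i/o/u, +10 for every other letter.
On board: b(cons)+10=l, o(vowel)+9=x, a(vowel)+9=j, r(cons)+10=b, d(cons)+10=n.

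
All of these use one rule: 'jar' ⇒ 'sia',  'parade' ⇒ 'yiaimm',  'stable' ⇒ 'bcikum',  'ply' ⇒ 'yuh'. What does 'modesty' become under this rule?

vwmmbch

The shift depends on letter class: consonant j→s is +9, but vowel a→i is +8. Vowels shift forward by 8 and consonants shift forward by 9.
On modesty: m(cons)+9=v, o(vowel)+8=w, d(cons)+9=m, e(vowel)+8=m, s(cons)+9=b, t(cons)+9=c, y(cons)+9=h.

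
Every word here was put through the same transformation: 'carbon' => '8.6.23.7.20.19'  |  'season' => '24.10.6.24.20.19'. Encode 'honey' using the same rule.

13.20.19.10.30

The number is (letter's place in the alphabet, a=1) + 5.
On honey: h=8→13, o=15→20, n=14→19, e=5→10, y=25→30.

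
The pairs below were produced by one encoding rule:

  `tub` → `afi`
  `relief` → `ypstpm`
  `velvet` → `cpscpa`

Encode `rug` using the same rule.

The shift depends on letter class: consonant t→a is +7, but vowel u→f is +11. The rule splits by letter class: vowels +11, consonants +7.
For rug: r(cons)+7=y, u(vowel)+11=f, g(cons)+7=n.

yfn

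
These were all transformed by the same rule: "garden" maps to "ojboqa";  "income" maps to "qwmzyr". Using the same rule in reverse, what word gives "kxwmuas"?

combine

In garden: g→o is +8, a→j is +9, r→b is +10, d→o is +11 — the shift increases by 1 each position. Letter i (0-indexed) is shifted by i+8, so successive shifts are 8, 9, 10, ….
Reversing it on kxwmuas: k−8=c, x−9=o, w−10=m, m−11=b, u−12=i, a−13=n, s−14=e.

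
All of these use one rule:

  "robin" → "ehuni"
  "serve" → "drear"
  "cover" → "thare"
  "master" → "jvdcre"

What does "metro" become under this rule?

jrceh

Treating letters as 0–25, the rule is x ↦ 25x + 21 (mod 26).
Applying it to metro: m(12)→25·12+21≡9=j; e(4)→25·4+21≡17=r; t(19)→25·19+21≡2=c; r(17)→25·17+21≡4=e; o(14)→25·14+21≡7=h (all mod 26).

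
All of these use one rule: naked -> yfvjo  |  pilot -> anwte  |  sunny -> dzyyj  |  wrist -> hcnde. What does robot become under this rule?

ctmte

The shift depends on letter class: consonant n→y is +11, but vowel a→f is +5. Vowels shift forward by 5 and consonants shift forward by 11.
On robot: r(cons)+11=c, o(vowel)+5=t, b(cons)+11=m, o(vowel)+5=t, t(cons)+11=e.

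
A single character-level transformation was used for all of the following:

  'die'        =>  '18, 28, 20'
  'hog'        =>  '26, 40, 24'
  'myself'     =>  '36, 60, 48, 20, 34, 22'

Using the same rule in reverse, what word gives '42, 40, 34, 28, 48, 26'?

polish

d(#4)→18 and i(#9)→28: differences scale by 2, so n = 2·pos + 10. With a=1..z=26, the number is 2·pos + 10.
Reversing it on 42, 40, 34, 28, 48, 26: 42→(42−10)÷2=16=p, 40→(40−10)÷2=15=o, 34→(34−10)÷2=12=l, 28→(28−10)÷2=9=i, 48→(48−10)÷2=19=s, 26→(26−10)÷2=8=h.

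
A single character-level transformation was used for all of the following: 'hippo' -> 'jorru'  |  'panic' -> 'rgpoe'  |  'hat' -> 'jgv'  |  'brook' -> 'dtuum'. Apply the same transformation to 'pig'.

roi

The shift depends on letter class: consonant h→j is +2, but vowel i→o is +6. The rule splits by letter class: vowels +6, consonants +2.
Applying it to pig: p(cons)+2=r, i(vowel)+6=o, g(cons)+2=i.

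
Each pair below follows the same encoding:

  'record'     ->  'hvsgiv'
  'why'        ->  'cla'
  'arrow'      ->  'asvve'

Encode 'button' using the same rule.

rsxxyf

The output letters match the input read backwards, each shifted +4: record reversed is drocer. The word is reversed, then every letter is shifted forward by 4.
Applying it to button: reverse → nottub; then shift: n+4=r, o+4=s, t+4=x, t+4=x, u+4=y, b+4=f.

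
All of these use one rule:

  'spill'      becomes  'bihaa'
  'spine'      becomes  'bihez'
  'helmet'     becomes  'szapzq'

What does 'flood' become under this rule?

s(18)→b(1) and p(15)→i(8) fit y≡15x+17 (mod 26); the inverse of 15 mod 26 is 7. Each letter's alphabet position (a=0..z=25) is mapped through 15·x+17 mod 26 — an affine cipher.
For flood: f(5)→15·5+17≡14=o; l(11)→15·11+17≡0=a; o(14)→15·14+17≡19=t; o(14)→15·14+17≡19=t; d(3)→15·3+17≡10=k (all mod 26).

oattk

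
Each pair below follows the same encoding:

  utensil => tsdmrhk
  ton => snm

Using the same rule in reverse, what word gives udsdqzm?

veteran

It's a constant shift of +25 (ROT25).
Undoing it on udsdqzm: u−25=v, d−25=e, s−25=t, d−25=e, q−25=r, z−25=a, m−25=n.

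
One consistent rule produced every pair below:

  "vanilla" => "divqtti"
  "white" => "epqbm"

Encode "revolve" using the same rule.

Compare letters: v→d is +8, a→i is +8, n→v is +8 — a constant shift. Each letter is shifted forward by 8 in the alphabet (a Caesar shift of +8).
Applying it to revolve: r+8=z, e+8=m, v+8=d, o+8=w, l+8=t, v+8=d, e+8=m.

zmdwtdm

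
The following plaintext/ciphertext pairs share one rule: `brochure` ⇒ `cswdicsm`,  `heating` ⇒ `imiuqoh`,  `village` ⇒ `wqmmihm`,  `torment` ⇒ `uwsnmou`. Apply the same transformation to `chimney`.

The shift depends on letter class: consonant b→c is +1, but vowel o→w is +8. The rule splits by letter class: vowels +8, consonants +1.
Applying it to chimney: c(cons)+1=d, h(cons)+1=i, i(vowel)+8=q, m(cons)+1=n, n(cons)+1=o, e(vowel)+8=m, y(cons)+1=z.

diqnomz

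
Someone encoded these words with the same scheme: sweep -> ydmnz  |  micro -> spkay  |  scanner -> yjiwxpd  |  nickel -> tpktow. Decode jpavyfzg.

In sweep: s→y is +6, w→d is +7, e→m is +8, e→n is +9 — the shift increases by 1 each position. Each letter shifts forward by (position + 6), i.e. 6, 7, 8, … — the shift grows by one for each successive letter.
Undoing it on jpavyfzg: j−6=d, p−7=i, a−8=s, v−9=m, y−10=o, f−11=u, z−12=n, g−13=t.

dismount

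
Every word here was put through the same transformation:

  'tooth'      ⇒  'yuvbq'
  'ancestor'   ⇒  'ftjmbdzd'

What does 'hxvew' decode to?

crown

In tooth: t→y is +5, o→u is +6, o→v is +7, t→b is +8 — the shift increases by 1 each position. Letter i (0-indexed) is shifted by i+5, so successive shifts are 5, 6, 7, ….
Undoing it on hxvew: h−5=c, x−6=r, v−7=o, e−8=w, w−9=n.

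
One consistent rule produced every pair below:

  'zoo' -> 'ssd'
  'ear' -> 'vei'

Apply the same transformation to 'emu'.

yqi

The output letters match the input read backwards, each shifted +4: zoo reversed is ooz. Two steps: reverse the string, then apply a Caesar shift of +4.
For emu: reverse → ume; then shift: u+4=y, m+4=q, e+4=i.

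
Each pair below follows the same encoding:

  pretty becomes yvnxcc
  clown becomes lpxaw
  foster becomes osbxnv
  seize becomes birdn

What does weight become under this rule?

firkqx

Shifts by position in pretty: pos 0: p→y (+9), pos 1: r→v (+4), pos 2: e→n (+9), pos 3: t→x (+4) — repeating every 2. A repeating key of period 2 is used — shifts +9, +4 over and over.
For weight: w+9=f, e+4=i, i+9=r, g+4=k, h+9=q, t+4=x.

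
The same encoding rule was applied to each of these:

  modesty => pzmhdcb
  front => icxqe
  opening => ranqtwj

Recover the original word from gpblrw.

Shifts by position in modesty: pos 0: m→p (+3), pos 1: o→z (+11), pos 2: d→m (+9), pos 3: e→h (+3), pos 4: s→d (+11), pos 5: t→c (+9) — repeating every 3. The shifts repeat in a cycle of length 3: positions 0,1,… shift by +3, +11, +9, then the pattern repeats.
Decoding gpblrw: g−3=d, p−11=e, b−9=s, l−3=i, r−11=g, w−9=n.

design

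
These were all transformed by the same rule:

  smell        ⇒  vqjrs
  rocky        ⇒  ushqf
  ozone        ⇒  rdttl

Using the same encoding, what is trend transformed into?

In smell: s→v is +3, m→q is +4, e→j is +5, l→r is +6 — the shift increases by 1 each position. Each letter shifts forward by (position + 3), i.e. 3, 4, 5, … — the shift grows by one for each successive letter.
Applying it to trend: t+3=w, r+4=v, e+5=j, n+6=t, d+7=k.

wvjtk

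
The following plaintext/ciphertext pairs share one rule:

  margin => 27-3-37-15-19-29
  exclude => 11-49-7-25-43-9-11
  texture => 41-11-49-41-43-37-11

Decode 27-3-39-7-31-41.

mascot

m(#13)→27 and a(#1)→3: differences scale by 2, so n = 2·pos + 1. With a=1..z=26, the number is 2·pos + 1.
Reversing it on 27-3-39-7-31-41: 27→(27−1)÷2=13=m, 3→(3−1)÷2=1=a, 39→(39−1)÷2=19=s, 7→(7−1)÷2=3=c, 31→(31−1)÷2=15=o, 41→(41−1)÷2=20=t.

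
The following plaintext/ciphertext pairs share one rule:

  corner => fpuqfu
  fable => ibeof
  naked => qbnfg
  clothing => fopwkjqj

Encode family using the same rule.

Two shifts are in play — +1 for a/e/i/o/u, +3 for every other letter.
On family: f(cons)+3=i, a(vowel)+1=b, m(cons)+3=p, i(vowel)+1=j, l(cons)+3=o, y(cons)+3=b.

ibpjob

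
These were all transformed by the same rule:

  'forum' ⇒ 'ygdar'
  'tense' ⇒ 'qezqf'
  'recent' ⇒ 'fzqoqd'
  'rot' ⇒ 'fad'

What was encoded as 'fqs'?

get

Two steps: reverse the string, then apply a Caesar shift of +12.
Undoing it on fqs: shift back: f−12=t, q−12=e, s−12=g → teg; then reverse → get.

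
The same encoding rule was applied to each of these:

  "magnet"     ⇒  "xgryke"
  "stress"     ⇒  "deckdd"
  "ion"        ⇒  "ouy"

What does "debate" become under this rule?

okmgek

The shift depends on letter class: consonant m→x is +11, but vowel a→g is +6. The rule splits by letter class: vowels +6, consonants +11.
Applying it to debate: d(cons)+11=o, e(vowel)+6=k, b(cons)+11=m, a(vowel)+6=g, t(cons)+11=e, e(vowel)+6=k.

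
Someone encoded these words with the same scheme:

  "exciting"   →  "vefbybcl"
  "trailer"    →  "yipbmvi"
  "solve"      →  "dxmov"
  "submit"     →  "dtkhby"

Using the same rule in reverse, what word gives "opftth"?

e(4)→v(21) and x(23)→e(4) fit y≡21x+15 (mod 26); the inverse of 21 mod 26 is 5. Each letter's alphabet position (a=0..z=25) is mapped through 21·x+15 mod 26 — an affine cipher.
Undoing it on opftth: o(14)→5·(14−15)≡21=v; p(15)→5·(15−15)≡0=a; f(5)→5·(5−15)≡2=c; t(19)→5·(19−15)≡20=u; t(19)→5·(19−15)≡20=u; h(7)→5·(7−15)≡12=m (all mod 26).

vacuum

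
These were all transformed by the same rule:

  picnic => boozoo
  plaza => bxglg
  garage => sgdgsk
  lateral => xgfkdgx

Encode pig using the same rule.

bos

The shift depends on letter class: consonant p→b is +12, but vowel i→o is +6. Vowels shift forward by 6 and consonants shift forward by 12.
For pig: p(cons)+12=b, i(vowel)+6=o, g(cons)+12=s.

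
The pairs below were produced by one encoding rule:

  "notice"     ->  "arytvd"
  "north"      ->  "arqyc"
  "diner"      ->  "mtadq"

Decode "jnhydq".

master

n(13)→a(0) and o(14)→r(17) fit y≡17x+13 (mod 26); the inverse of 17 mod 26 is 23. Each letter's alphabet position (a=0..z=25) is mapped through 17·x+13 mod 26 — an affine cipher.
Reversing it on jnhydq: j(9)→23·(9−13)≡12=m; n(13)→23·(13−13)≡0=a; h(7)→23·(7−13)≡18=s; y(24)→23·(24−13)≡19=t; d(3)→23·(3−13)≡4=e; q(16)→23·(16−13)≡17=r (all mod 26).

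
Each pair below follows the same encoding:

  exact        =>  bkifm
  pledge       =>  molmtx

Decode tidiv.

The output letters match the input read backwards, each shifted +8: exact reversed is tcaxe. Read the word backwards and shift each letter +8.
Reversing it on tidiv: shift back: t−8=l, i−8=a, d−8=v, i−8=a, v−8=n → lavan; then reverse → naval.

naval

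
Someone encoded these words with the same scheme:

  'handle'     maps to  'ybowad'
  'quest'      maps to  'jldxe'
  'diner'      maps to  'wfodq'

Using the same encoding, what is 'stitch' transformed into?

xefepy

h(7)→y(24) and a(0)→b(1) fit y≡7x+1 (mod 26); the inverse of 7 mod 26 is 15. Treating letters as 0–25, the rule is x ↦ 7x + 1 (mod 26).
On stitch: s(18)→7·18+1≡23=x; t(19)→7·19+1≡4=e; i(8)→7·8+1≡5=f; t(19)→7·19+1≡4=e; c(2)→7·2+1≡15=p; h(7)→7·7+1≡24=y (all mod 26).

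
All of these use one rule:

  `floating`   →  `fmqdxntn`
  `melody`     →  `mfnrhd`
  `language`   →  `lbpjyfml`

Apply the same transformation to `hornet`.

hptqiy

In floating: f→f is +0, l→m is +1, o→q is +2, a→d is +3 — the shift increases by 1 each position. The shift increases by 1 at each position, starting from +0: 0, 1, 2, ….
On hornet: h+0=h, o+1=p, r+2=t, n+3=q, e+4=i, t+5=y.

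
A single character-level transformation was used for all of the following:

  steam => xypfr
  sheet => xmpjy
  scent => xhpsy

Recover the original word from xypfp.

steak

Shifts by position in steam: pos 0: s→x (+5), pos 1: t→y (+5), pos 2: e→p (+11), pos 3: a→f (+5), pos 4: m→r (+5) — repeating every 3. It's a Vigenère-style cipher with numeric key [5,5,11]: position i shifts by key[i mod 3].
Reversing it on xypfp: x−5=s, y−5=t, p−11=e, f−5=a, p−5=k.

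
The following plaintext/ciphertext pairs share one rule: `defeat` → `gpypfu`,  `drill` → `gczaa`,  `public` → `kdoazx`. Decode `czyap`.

rifle

This is an affine cipher: with a=0,…,z=25, each position x becomes (9x+5) mod 26.
Decoding czyap: c(2)→3·(2−5)≡17=r; z(25)→3·(25−5)≡8=i; y(24)→3·(24−5)≡5=f; a(0)→3·(0−5)≡11=l; p(15)→3·(15−5)≡4=e (all mod 26).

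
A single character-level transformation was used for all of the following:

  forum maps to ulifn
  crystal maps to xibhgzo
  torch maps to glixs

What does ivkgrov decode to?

reptile

Each pair mirrors across the alphabet (f↔u, o↔l, r↔i): positions sum to 25. This is the alphabet-reversal cipher (Atbash): a becomes z, b becomes y, etc.
Undoing it on ivkgrov: i↔r, v↔e, k↔p, g↔t, r↔i, o↔l, v↔e.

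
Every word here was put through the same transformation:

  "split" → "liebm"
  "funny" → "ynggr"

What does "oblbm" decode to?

visit

Each letter is shifted forward by 19 in the alphabet (a Caesar shift of +19).
Decoding oblbm: o−19=v, b−19=i, l−19=s, b−19=i, m−19=t.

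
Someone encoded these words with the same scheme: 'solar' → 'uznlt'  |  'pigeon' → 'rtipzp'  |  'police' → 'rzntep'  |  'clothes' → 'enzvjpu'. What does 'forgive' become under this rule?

hztitxp

The shift depends on letter class: consonant s→u is +2, but vowel o→z is +11. Two shifts are in play — +11 for a/e/i/o/u, +2 for every other letter.
On forgive: f(cons)+2=h, o(vowel)+11=z, r(cons)+2=t, g(cons)+2=i, i(vowel)+11=t, v(cons)+2=x, e(vowel)+11=p.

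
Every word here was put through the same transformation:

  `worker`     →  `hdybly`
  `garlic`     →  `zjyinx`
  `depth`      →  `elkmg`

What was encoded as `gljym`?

heart

w(22)→h(7) and o(14)→d(3) fit y≡7x+9 (mod 26); the inverse of 7 mod 26 is 15. Each letter's alphabet position (a=0..z=25) is mapped through 7·x+9 mod 26 — an affine cipher.
Reversing it on gljym: g(6)→15·(6−9)≡7=h; l(11)→15·(11−9)≡4=e; j(9)→15·(9−9)≡0=a; y(24)→15·(24−9)≡17=r; m(12)→15·(12−9)≡19=t (all mod 26).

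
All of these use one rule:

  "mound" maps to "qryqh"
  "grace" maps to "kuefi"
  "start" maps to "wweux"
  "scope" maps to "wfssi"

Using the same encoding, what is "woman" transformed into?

arqdr

Shifts by position in mound: pos 0: m→q (+4), pos 1: o→r (+3), pos 2: u→y (+4), pos 3: n→q (+3) — repeating every 2. The shifts repeat in a cycle of length 2: positions 0,1,… shift by +4, +3, then the pattern repeats.
For woman: w+4=a, o+3=r, m+4=q, a+3=d, n+4=r.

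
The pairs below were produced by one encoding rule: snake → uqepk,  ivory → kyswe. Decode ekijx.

In snake: s→u is +2, n→q is +3, a→e is +4, k→p is +5 — the shift increases by 1 each position. Letter i (0-indexed) is shifted by i+2, so successive shifts are 2, 3, 4, ….
Reversing it on ekijx: e−2=c, k−3=h, i−4=e, j−5=e, x−6=r.

cheer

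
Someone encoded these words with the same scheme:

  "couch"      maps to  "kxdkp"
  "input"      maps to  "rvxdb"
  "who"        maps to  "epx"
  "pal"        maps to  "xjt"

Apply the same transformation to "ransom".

zjvaxu

The shift depends on letter class: consonant c→k is +8, but vowel o→x is +9. The rule splits by letter class: vowels +9, consonants +8.
On ransom: r(cons)+8=z, a(vowel)+9=j, n(cons)+8=v, s(cons)+8=a, o(vowel)+9=x, m(cons)+8=u.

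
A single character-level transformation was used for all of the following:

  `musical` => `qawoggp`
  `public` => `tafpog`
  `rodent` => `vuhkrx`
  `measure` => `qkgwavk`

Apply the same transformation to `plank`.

The shift depends on letter class: consonant m→q is +4, but vowel u→a is +6. The rule splits by letter class: vowels +6, consonants +4.
On plank: p(cons)+4=t, l(cons)+4=p, a(vowel)+6=g, n(cons)+4=r, k(cons)+4=o.

tpgro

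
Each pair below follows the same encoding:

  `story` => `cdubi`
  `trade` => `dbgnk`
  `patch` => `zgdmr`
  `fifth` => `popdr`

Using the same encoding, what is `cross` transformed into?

mbucc

The shift depends on letter class: consonant s→c is +10, but vowel o→u is +6. Two shifts are in play — +6 for a/e/i/o/u, +10 for every other letter.
For cross: c(cons)+10=m, r(cons)+10=b, o(vowel)+6=u, s(cons)+10=c, s(cons)+10=c.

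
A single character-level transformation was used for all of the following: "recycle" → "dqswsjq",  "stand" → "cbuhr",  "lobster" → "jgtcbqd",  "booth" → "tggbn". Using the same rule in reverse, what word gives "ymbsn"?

Each letter's alphabet position (a=0..z=25) is mapped through 25·x+20 mod 26 — an affine cipher.
Undoing it on ymbsn: y(24)→25·(24−20)≡22=w; m(12)→25·(12−20)≡8=i; b(1)→25·(1−20)≡19=t; s(18)→25·(18−20)≡2=c; n(13)→25·(13−20)≡7=h (all mod 26).

witch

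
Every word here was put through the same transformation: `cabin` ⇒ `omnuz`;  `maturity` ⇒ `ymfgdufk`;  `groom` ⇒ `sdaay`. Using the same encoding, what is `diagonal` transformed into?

Compare letters: c→o is +12, a→m is +12, b→n is +12 — a constant shift. Each letter is shifted forward by 12 in the alphabet (a Caesar shift of +12).
For diagonal: d+12=p, i+12=u, a+12=m, g+12=s, o+12=a, n+12=z, a+12=m, l+12=x.

pumsazmx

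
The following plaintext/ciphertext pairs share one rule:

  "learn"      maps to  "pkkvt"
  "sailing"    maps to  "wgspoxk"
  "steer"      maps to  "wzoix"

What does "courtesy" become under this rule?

guevzowe

Shifts by position in learn: pos 0: l→p (+4), pos 1: e→k (+6), pos 2: a→k (+10), pos 3: r→v (+4), pos 4: n→t (+6) — repeating every 3. The shifts repeat in a cycle of length 3: positions 0,1,… shift by +4, +6, +10, then the pattern repeats.
Applying it to courtesy: c+4=g, o+6=u, u+10=e, r+4=v, t+6=z, e+10=o, s+4=w, y+6=e.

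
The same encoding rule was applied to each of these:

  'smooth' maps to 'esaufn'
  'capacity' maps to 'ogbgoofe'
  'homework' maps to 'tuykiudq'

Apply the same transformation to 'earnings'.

qgdtutsy

Shifts by position in smooth: pos 0: s→e (+12), pos 1: m→s (+6), pos 2: o→a (+12), pos 3: o→u (+6) — repeating every 2. A repeating key of period 2 is used — shifts +12, +6 over and over.
Applying it to earnings: e+12=q, a+6=g, r+12=d, n+6=t, i+12=u, n+6=t, g+12=s, s+6=y.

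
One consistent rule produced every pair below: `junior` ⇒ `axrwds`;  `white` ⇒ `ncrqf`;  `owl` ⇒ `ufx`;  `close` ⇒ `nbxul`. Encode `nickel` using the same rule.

The output letters match the input read backwards, each shifted +9: junior reversed is roinuj. The word is reversed, then every letter is shifted forward by 9.
On nickel: reverse → lekcin; then shift: l+9=u, e+9=n, k+9=t, c+9=l, i+9=r, n+9=w.

untlrw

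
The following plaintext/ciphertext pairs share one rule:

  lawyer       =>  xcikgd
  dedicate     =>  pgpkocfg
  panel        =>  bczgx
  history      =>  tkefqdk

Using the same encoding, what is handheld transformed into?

tczptgxp

The shift depends on letter class: consonant l→x is +12, but vowel a→c is +2. Two shifts are in play — +2 for a/e/i/o/u, +12 for every other letter.
On handheld: h(cons)+12=t, a(vowel)+2=c, n(cons)+12=z, d(cons)+12=p, h(cons)+12=t, e(vowel)+2=g, l(cons)+12=x, d(cons)+12=p.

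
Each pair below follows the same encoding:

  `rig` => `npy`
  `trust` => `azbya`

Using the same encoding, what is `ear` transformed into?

yhl

Two steps: reverse the string, then apply a Caesar shift of +7.
Applying it to ear: reverse → rae; then shift: r+7=y, a+7=h, e+7=l.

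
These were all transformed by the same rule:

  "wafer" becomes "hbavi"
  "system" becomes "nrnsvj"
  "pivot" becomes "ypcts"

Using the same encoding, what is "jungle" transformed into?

Each letter's alphabet position (a=0..z=25) is mapped through 5·x+1 mod 26 — an affine cipher.
Applying it to jungle: j(9)→5·9+1≡20=u; u(20)→5·20+1≡23=x; n(13)→5·13+1≡14=o; g(6)→5·6+1≡5=f; l(11)→5·11+1≡4=e; e(4)→5·4+1≡21=v (all mod 26).

uxofev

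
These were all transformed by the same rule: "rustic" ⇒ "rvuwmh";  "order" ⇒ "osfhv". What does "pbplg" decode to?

panic

In rustic: r→r is +0, u→v is +1, s→u is +2, t→w is +3 — the shift increases by 1 each position. Letter i (0-indexed) is shifted by i+0, so successive shifts are 0, 1, 2, ….
Decoding pbplg: p−0=p, b−1=a, p−2=n, l−3=i, g−4=c.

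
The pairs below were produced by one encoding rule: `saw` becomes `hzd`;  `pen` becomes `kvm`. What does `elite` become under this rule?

vorgv

Each pair mirrors across the alphabet (s↔h, a↔z, w↔d): positions sum to 25. Letters are reflected about the middle of the alphabet (position → 25−position): Atbash.
Applying it to elite: e↔v, l↔o, i↔r, t↔g, e↔v.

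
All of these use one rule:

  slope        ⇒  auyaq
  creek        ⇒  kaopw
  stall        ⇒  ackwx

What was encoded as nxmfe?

focus

In slope: s→a is +8, l→u is +9, o→y is +10, p→a is +11 — the shift increases by 1 each position. The shift increases by 1 at each position, starting from +8: 8, 9, 10, ….
Reversing it on nxmfe: n−8=f, x−9=o, m−10=c, f−11=u, e−12=s.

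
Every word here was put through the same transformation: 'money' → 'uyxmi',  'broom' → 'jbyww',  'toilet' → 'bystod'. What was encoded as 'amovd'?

A repeating key of period 3 is used — shifts +8, +10, +10 over and over.
Reversing it on amovd: a−8=s, m−10=c, o−10=e, v−8=n, d−10=t.

scent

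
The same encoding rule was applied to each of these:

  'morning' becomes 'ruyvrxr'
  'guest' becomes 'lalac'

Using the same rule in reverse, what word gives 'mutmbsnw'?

homesick

In morning: m→r is +5, o→u is +6, r→y is +7, n→v is +8 — the shift increases by 1 each position. Each letter shifts forward by (position + 5), i.e. 5, 6, 7, … — the shift grows by one for each successive letter.
Decoding mutmbsnw: m−5=h, u−6=o, t−7=m, m−8=e, b−9=s, s−10=i, n−11=c, w−12=k.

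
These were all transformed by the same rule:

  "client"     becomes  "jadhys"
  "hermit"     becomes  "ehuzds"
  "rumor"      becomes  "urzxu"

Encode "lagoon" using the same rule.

alfxxy

c(2)→j(9) and l(11)→a(0) fit y≡25x+11 (mod 26); the inverse of 25 mod 26 is 25. Treating letters as 0–25, the rule is x ↦ 25x + 11 (mod 26).
For lagoon: l(11)→25·11+11≡0=a; a(0)→25·0+11≡11=l; g(6)→25·6+11≡5=f; o(14)→25·14+11≡23=x; o(14)→25·14+11≡23=x; n(13)→25·13+11≡24=y (all mod 26).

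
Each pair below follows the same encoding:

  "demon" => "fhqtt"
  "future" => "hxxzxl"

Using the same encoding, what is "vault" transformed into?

In demon: d→f is +2, e→h is +3, m→q is +4, o→t is +5 — the shift increases by 1 each position. The shift increases by 1 at each position, starting from +2: 2, 3, 4, ….
Applying it to vault: v+2=x, a+3=d, u+4=y, l+5=q, t+6=z.

xdyqz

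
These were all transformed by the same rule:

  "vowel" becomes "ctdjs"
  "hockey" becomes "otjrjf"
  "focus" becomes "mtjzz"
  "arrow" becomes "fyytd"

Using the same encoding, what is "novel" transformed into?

The shift depends on letter class: consonant v→c is +7, but vowel o→t is +5. Two shifts are in play — +5 for a/e/i/o/u, +7 for every other letter.
For novel: n(cons)+7=u, o(vowel)+5=t, v(cons)+7=c, e(vowel)+5=j, l(cons)+7=s.

utcjs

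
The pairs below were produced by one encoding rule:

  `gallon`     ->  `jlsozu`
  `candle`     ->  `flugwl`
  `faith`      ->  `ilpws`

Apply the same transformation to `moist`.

Shifts by position in gallon: pos 0: g→j (+3), pos 1: a→l (+11), pos 2: l→s (+7), pos 3: l→o (+3), pos 4: o→z (+11), pos 5: n→u (+7) — repeating every 3. A repeating key of period 3 is used — shifts +3, +11, +7 over and over.
On moist: m+3=p, o+11=z, i+7=p, s+3=v, t+11=e.

pzpve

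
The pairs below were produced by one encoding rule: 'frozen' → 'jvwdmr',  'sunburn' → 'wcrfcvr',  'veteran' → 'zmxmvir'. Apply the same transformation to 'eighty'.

mqklxc

The shift depends on letter class: consonant f→j is +4, but vowel o→w is +8. The rule splits by letter class: vowels +8, consonants +4.
Applying it to eighty: e(vowel)+8=m, i(vowel)+8=q, g(cons)+4=k, h(cons)+4=l, t(cons)+4=x, y(cons)+4=c.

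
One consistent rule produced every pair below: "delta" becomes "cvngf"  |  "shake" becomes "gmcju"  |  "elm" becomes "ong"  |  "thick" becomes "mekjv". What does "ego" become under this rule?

The word is reversed, then every letter is shifted forward by 2.
Applying it to ego: reverse → oge; then shift: o+2=q, g+2=i, e+2=g.

qig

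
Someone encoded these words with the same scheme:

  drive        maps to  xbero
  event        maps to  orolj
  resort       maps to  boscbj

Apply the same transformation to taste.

This is an affine cipher: with a=0,…,z=25, each position x becomes (17x+24) mod 26.
On taste: t(19)→17·19+24≡9=j; a(0)→17·0+24≡24=y; s(18)→17·18+24≡18=s; t(19)→17·19+24≡9=j; e(4)→17·4+24≡14=o (all mod 26).

jysjo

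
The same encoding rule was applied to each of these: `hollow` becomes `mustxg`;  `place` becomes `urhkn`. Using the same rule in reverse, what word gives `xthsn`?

snake

In hollow: h→m is +5, o→u is +6, l→s is +7, l→t is +8 — the shift increases by 1 each position. Letter i (0-indexed) is shifted by i+5, so successive shifts are 5, 6, 7, ….
Undoing it on xthsn: x−5=s, t−6=n, h−7=a, s−8=k, n−9=e.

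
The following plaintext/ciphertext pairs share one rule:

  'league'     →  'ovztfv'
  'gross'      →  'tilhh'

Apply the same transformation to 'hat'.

Each pair mirrors across the alphabet (l↔o, e↔v, a↔z): positions sum to 25. Each letter is replaced by its mirror in the alphabet: a↔z, b↔y, c↔x, and so on (the Atbash cipher).
For hat: h↔s, a↔z, t↔g.

szg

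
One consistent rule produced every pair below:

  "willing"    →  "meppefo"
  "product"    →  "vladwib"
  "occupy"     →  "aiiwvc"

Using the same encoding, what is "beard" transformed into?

nysld

w(22)→m(12) and i(8)→e(4) fit y≡21x+18 (mod 26); the inverse of 21 mod 26 is 5. Each letter's alphabet position (a=0..z=25) is mapped through 21·x+18 mod 26 — an affine cipher.
Applying it to beard: b(1)→21·1+18≡13=n; e(4)→21·4+18≡24=y; a(0)→21·0+18≡18=s; r(17)→21·17+18≡11=l; d(3)→21·3+18≡3=d (all mod 26).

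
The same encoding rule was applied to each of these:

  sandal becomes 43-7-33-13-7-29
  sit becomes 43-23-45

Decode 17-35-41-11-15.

force

With a=1..z=26, the number is 2·pos + 5.
Decoding 17-35-41-11-15: 17→(17−5)÷2=6=f, 35→(35−5)÷2=15=o, 41→(41−5)÷2=18=r, 11→(11−5)÷2=3=c, 15→(15−5)÷2=5=e.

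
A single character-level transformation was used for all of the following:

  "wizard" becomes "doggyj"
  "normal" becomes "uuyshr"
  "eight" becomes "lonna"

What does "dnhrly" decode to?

Shifts by position in wizard: pos 0: w→d (+7), pos 1: i→o (+6), pos 2: z→g (+7), pos 3: a→g (+6) — repeating every 2. A repeating key of period 2 is used — shifts +7, +6 over and over.
Undoing it on dnhrly: d−7=w, n−6=h, h−7=a, r−6=l, l−7=e, y−6=s.

whales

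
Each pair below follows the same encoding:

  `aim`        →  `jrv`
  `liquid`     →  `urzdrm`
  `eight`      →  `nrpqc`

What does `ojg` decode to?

Compare letters: a→j is +9, i→r is +9, m→v is +9 — a constant shift. This is a Caesar cipher with shift 9.
Undoing it on ojg: o−9=f, j−9=a, g−9=x.

fax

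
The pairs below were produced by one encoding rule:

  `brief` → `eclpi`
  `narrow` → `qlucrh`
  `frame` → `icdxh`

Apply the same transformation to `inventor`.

It's a Vigenère-style cipher with numeric key [3,11]: position i shifts by key[i mod 2].
For inventor: i+3=l, n+11=y, v+3=y, e+11=p, n+3=q, t+11=e, o+3=r, r+11=c.

lyypqerc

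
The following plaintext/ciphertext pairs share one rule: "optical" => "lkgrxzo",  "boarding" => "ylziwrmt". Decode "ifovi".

Each pair mirrors across the alphabet (o↔l, p↔k, t↔g): positions sum to 25. Letters are reflected about the middle of the alphabet (position → 25−position): Atbash.
Undoing it on ifovi: i↔r, f↔u, o↔l, v↔e, i↔r.

ruler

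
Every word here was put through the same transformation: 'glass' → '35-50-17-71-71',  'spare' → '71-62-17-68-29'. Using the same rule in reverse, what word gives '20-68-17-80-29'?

The formula is n = 3×(alphabet index, a=1) + 14.
Decoding 20-68-17-80-29: 20→(20−14)÷3=2=b, 68→(68−14)÷3=18=r, 17→(17−14)÷3=1=a, 80→(80−14)÷3=22=v, 29→(29−14)÷3=5=e.

brave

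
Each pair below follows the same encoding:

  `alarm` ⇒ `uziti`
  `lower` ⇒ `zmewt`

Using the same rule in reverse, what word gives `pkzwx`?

Read the word backwards and shift each letter +8.
Undoing it on pkzwx: shift back: p−8=h, k−8=c, z−8=r, w−8=o, x−8=p → hcrop; then reverse → porch.

porch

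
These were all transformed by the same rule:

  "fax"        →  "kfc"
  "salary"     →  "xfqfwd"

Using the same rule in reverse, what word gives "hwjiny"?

credit

This is a Caesar cipher with shift 5.
Undoing it on hwjiny: h−5=c, w−5=r, j−5=e, i−5=d, n−5=i, y−5=t.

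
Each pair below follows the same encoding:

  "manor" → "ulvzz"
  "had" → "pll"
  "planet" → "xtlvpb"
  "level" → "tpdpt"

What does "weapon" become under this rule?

eplxzv

Two shifts are in play — +11 for a/e/i/o/u, +8 for every other letter.
For weapon: w(cons)+8=e, e(vowel)+11=p, a(vowel)+11=l, p(cons)+8=x, o(vowel)+11=z, n(cons)+8=v.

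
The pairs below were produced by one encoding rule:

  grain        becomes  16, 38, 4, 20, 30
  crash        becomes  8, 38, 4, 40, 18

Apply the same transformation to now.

30, 32, 48

g(#7)→16 and r(#18)→38: differences scale by 2, so n = 2·pos + 2. The formula is n = 2×(alphabet index, a=1) + 2.
For now: n=14→30, o=15→32, w=23→48.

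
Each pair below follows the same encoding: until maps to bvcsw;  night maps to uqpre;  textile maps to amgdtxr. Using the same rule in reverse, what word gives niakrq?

In until: u→b is +7, n→v is +8, t→c is +9, i→s is +10 — the shift increases by 1 each position. The shift increases by 1 at each position, starting from +7: 7, 8, 9, ….
Undoing it on niakrq: n−7=g, i−8=a, a−9=r, k−10=a, r−11=g, q−12=e.

garage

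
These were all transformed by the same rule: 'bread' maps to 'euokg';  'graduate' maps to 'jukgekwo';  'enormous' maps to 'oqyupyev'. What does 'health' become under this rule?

The shift depends on letter class: consonant b→e is +3, but vowel e→o is +10. The rule splits by letter class: vowels +10, consonants +3.
On health: h(cons)+3=k, e(vowel)+10=o, a(vowel)+10=k, l(cons)+3=o, t(cons)+3=w, h(cons)+3=k.

kokowk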